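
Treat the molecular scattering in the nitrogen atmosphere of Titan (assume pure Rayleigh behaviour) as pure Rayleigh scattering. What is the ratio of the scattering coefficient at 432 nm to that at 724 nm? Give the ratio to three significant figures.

7.89

Rayleigh scattering ∝ λ⁻⁴, so the ratio of coefficients is the inverse fourth power of the wavelength ratio.
σ(432)/σ(724) = (724/432)⁴ = (1.6759)⁴ = 7.889.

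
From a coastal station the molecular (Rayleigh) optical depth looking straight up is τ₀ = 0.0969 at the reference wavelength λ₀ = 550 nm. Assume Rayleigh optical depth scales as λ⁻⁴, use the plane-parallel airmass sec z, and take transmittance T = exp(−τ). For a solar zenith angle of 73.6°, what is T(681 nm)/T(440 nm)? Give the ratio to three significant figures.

2.00

Airmass: sec 73.6° = 3.5418.
τ(681 nm) = 0.0969 × (550/681)⁴ × 3.5418 = 0.0969 × 0.4255 × 3.5418 = 0.1460.
τ(440 nm) = 0.0969 × (550/440)⁴ × 3.5418 = 0.0969 × 2.4414 × 3.5418 = 0.8379.
T(681)/T(440) = exp(τ_B − τ_A) = exp(0.6919) = 1.9975.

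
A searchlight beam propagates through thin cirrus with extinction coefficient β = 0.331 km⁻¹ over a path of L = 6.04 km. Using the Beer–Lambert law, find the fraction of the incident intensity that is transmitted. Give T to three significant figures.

τ = β·L = 0.331 × 6.04 = 1.9992.
T = exp(−1.9992) = 0.1354.

0.135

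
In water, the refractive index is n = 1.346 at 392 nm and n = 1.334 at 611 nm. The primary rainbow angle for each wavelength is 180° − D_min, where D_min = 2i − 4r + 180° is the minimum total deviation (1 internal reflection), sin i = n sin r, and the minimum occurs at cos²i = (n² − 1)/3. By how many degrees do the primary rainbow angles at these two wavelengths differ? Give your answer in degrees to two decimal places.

1.71°

At 392 nm (n = 1.346): cos²i = 0.27057 → i = 58.657°, r = 39.384°, D_min = 139.775°, rainbow angle = 40.225°.
At 611 nm (n = 1.334): cos²i = 0.25985 → i = 59.352°, r = 40.159°, D_min = 138.067°, rainbow angle = 41.933°.
Angular width = |40.225° − 41.933°| = 1.708°.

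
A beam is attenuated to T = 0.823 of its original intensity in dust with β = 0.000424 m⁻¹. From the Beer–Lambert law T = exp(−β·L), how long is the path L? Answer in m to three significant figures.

Beer–Lambert: T = exp(−βL) ⇒ L = −ln(T)/β = −ln(0.823)/0.000424 = 0.1948/0.000424 = 459.4 m.

459 m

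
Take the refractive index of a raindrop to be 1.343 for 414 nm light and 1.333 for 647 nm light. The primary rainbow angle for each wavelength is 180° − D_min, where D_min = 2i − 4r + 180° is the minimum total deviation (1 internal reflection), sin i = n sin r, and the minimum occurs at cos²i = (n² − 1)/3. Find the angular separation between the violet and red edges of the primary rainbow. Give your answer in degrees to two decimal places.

At 414 nm (n = 1.343): cos²i = 0.26788 → i = 58.830°, r = 39.577°, D_min = 139.354°, rainbow angle = 40.646°.
At 647 nm (n = 1.333): cos²i = 0.25896 → i = 59.410°, r = 40.225°, D_min = 137.922°, rainbow angle = 42.078°.
Angular width = |40.646° − 42.078°| = 1.432°.

1.43°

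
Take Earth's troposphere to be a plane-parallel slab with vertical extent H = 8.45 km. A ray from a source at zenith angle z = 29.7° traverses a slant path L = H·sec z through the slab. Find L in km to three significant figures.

sec z = 1/cos 29.7° = 1.1512.
L = 8.45 × 1.1512 = 9.728 km.

9.73 km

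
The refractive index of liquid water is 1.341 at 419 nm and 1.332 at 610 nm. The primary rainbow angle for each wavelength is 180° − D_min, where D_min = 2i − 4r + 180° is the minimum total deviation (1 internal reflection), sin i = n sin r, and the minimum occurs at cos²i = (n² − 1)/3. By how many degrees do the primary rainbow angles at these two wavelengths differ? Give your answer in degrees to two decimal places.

1.29°

At 419 nm (n = 1.341): cos²i = 0.26609 → i = 58.946°, r = 39.705°, D_min = 139.071°, rainbow angle = 40.929°.
At 610 nm (n = 1.332): cos²i = 0.25807 → i = 59.469°, r = 40.290°, D_min = 137.776°, rainbow angle = 42.224°.
Angular width = |40.929° − 42.224°| = 1.295°.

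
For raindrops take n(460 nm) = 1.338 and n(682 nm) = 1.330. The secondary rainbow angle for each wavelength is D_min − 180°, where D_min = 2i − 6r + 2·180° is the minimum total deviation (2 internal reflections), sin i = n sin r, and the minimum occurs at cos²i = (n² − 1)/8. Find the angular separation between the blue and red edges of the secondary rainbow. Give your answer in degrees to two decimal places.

At 460 nm (n = 1.338): cos²i = 0.09878 → i = 71.682°, r = 45.195°, D_min = 232.193°, rainbow angle = 52.193°.
At 682 nm (n = 1.330): cos²i = 0.09611 → i = 71.940°, r = 45.630°, D_min = 230.101°, rainbow angle = 50.101°.
Angular width = |52.193° − 50.101°| = 2.092°.

2.09°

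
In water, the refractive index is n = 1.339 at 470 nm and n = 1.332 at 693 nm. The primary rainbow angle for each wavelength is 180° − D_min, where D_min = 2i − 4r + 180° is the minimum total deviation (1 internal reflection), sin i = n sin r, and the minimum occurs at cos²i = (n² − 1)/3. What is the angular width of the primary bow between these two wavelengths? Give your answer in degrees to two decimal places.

At 470 nm (n = 1.339): cos²i = 0.26431 → i = 59.062°, r = 39.834°, D_min = 138.786°, rainbow angle = 41.214°.
At 693 nm (n = 1.332): cos²i = 0.25807 → i = 59.469°, r = 40.290°, D_min = 137.776°, rainbow angle = 42.224°.
Angular width = |41.214° − 42.224°| = 1.010°.

1.01°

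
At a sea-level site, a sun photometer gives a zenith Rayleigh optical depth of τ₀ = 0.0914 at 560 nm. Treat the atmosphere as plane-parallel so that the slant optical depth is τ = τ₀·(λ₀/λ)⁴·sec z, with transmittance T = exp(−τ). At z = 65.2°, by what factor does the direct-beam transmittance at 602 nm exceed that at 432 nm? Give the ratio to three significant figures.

1.57

Airmass: sec 65.2° = 2.3841.
τ(602 nm) = 0.0914 × (560/602)⁴ × 2.3841 = 0.0914 × 0.7488 × 2.3841 = 0.1632.
τ(432 nm) = 0.0914 × (560/432)⁴ × 2.3841 = 0.0914 × 2.8237 × 2.3841 = 0.6153.
T(602)/T(432) = exp(τ_B − τ_A) = exp(0.4521) = 1.5716.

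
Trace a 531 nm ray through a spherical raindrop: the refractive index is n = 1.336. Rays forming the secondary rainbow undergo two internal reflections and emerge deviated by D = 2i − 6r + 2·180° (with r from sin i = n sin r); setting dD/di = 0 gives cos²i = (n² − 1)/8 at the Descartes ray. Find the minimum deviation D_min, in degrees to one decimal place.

231.7°

cos²i = (1.78490 − 1)/8 = 0.09811; i = arccos(0.31323) = 71.746°.
sin r = sin 71.746°/1.336 = 0.71084; r = 45.303°.
D_min = 2·71.746° − 6·45.303° + 360° = 231.674°.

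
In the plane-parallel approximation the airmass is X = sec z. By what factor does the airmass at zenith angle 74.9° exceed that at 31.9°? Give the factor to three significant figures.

X(74.9°)/X(31.9°) = sec 74.9° / sec 31.9° = cos 31.9° / cos 74.9° = 0.8490/0.2605 = 3.2590.

3.26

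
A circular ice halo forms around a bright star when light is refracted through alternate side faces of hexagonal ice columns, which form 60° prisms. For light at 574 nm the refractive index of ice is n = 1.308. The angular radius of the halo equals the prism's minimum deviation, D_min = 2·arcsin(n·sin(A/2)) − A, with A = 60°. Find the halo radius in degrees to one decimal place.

21.7°

n·sin(A/2) = 1.308 × sin 30° = 1.308 × 0.5000 = 0.6540.
D_min = 2·arcsin(0.6540) − 60° = 2 × 40.844° − 60° = 21.688°.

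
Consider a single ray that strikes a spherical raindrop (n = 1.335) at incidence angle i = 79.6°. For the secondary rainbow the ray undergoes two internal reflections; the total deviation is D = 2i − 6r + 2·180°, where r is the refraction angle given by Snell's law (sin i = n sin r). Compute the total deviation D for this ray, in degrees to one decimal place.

sin r = sin 79.6° / 1.335 = 0.9836/1.335 = 0.7368; r = 47.46°.
D = 2·79.6° − 6·47.46° + 2·180° = 159.20° − 284.74° + 360° = 234.46°.

234.5°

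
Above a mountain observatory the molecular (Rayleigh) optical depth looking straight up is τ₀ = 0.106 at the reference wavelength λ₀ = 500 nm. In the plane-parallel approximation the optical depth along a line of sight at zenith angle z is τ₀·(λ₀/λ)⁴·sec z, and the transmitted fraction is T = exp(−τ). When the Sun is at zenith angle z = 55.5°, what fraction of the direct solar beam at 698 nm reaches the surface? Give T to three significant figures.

0.952

sec 55.5° = 1.7655.
τ = 0.106 × (500/698)⁴ × 1.7655 = 0.106 × 0.2633 × 1.7655 = 0.0493.
T = exp(−0.0493) = 0.9519.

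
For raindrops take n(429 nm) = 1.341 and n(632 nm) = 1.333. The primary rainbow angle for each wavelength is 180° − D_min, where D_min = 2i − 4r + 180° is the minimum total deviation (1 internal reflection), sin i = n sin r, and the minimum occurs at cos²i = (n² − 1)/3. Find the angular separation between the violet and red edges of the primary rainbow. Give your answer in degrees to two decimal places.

1.15°

At 429 nm (n = 1.341): cos²i = 0.26609 → i = 58.946°, r = 39.705°, D_min = 139.071°, rainbow angle = 40.929°.
At 632 nm (n = 1.333): cos²i = 0.25896 → i = 59.410°, r = 40.225°, D_min = 137.922°, rainbow angle = 42.078°.
Angular width = |40.929° − 42.078°| = 1.149°.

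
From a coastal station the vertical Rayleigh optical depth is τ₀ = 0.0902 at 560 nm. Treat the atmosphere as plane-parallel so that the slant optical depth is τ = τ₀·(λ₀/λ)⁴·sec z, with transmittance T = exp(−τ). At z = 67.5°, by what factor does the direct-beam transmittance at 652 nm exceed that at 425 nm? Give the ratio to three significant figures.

1.79

Airmass: sec 67.5° = 2.6131.
τ(652 nm) = 0.0902 × (560/652)⁴ × 2.6131 = 0.0902 × 0.5442 × 2.6131 = 0.1283.
τ(425 nm) = 0.0902 × (560/425)⁴ × 2.6131 = 0.0902 × 3.0144 × 2.6131 = 0.7105.
T(652)/T(425) = exp(τ_B − τ_A) = exp(0.5822) = 1.7900.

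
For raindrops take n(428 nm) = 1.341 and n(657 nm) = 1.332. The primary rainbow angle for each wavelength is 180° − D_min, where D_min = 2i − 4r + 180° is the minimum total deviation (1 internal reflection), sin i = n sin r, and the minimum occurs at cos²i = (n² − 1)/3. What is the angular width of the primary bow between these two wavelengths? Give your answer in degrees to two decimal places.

1.29°

At 428 nm (n = 1.341): cos²i = 0.26609 → i = 58.946°, r = 39.705°, D_min = 139.071°, rainbow angle = 40.929°.
At 657 nm (n = 1.332): cos²i = 0.25807 → i = 59.469°, r = 40.290°, D_min = 137.776°, rainbow angle = 42.224°.
Angular width = |40.929° − 42.224°| = 1.295°.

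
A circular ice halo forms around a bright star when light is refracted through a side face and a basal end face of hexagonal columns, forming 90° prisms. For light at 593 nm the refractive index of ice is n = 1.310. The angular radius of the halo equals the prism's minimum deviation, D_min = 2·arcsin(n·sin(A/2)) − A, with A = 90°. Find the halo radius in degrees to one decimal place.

45.7°

n·sin(A/2) = 1.310 × sin 45° = 1.310 × 0.7071 = 0.9263.
D_min = 2·arcsin(0.9263) − 90° = 2 × 67.867° − 90° = 45.733°.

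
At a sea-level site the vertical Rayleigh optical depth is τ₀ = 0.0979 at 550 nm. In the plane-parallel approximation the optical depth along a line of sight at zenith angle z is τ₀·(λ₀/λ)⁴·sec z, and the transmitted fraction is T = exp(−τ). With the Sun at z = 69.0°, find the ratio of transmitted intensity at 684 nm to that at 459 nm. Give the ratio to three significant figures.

Airmass: sec 69.0° = 2.7904.
τ(684 nm) = 0.0979 × (550/684)⁴ × 2.7904 = 0.0979 × 0.4180 × 2.7904 = 0.1142.
τ(459 nm) = 0.0979 × (550/459)⁴ × 2.7904 = 0.0979 × 2.0616 × 2.7904 = 0.5632.
T(684)/T(459) = exp(τ_B − τ_A) = exp(0.4490) = 1.5667.

1.57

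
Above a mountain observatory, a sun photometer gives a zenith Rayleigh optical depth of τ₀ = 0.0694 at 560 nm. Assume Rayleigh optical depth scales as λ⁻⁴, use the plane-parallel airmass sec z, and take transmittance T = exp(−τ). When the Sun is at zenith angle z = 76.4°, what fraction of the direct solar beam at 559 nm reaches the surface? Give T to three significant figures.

0.743

sec 76.4° = 4.2527.
τ = 0.0694 × (560/559)⁴ × 4.2527 = 0.0694 × 1.0072 × 4.2527 = 0.2973.
T = exp(−0.2973) = 0.7429.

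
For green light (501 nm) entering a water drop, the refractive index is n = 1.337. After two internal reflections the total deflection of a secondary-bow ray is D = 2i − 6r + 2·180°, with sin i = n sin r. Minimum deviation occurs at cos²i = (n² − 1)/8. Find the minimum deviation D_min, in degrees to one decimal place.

cos²i = (1.78757 − 1)/8 = 0.09845; i = arccos(0.31376) = 71.714°.
sin r = sin 71.714°/1.337 = 0.71017; r = 45.249°.
D_min = 2·71.714° − 6·45.249° + 360° = 231.934°.

231.9°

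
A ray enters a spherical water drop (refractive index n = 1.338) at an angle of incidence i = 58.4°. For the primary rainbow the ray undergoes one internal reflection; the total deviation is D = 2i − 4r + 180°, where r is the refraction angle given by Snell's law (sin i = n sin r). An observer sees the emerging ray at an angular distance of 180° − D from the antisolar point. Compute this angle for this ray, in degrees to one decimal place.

41.3°

sin r = sin 58.4° / 1.338 = 0.8517/1.338 = 0.6366; r = 39.54°.
D = 2·58.4° − 4·39.54° + 180° = 116.80° − 158.15° + 180° = 138.65°.
Angle from antisolar point = 180° − D = 41.35°.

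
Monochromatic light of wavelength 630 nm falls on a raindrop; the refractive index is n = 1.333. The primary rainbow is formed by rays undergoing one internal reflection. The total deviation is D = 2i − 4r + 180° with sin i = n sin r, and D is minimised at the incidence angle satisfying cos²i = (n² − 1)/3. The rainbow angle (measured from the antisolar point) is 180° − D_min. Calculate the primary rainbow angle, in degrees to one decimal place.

42.1°

cos²i = (1.77689 − 1)/3 = 0.25896; i = arccos(0.50888) = 59.410°.
sin r = sin 59.410°/1.333 = 0.64579; r = 40.225°.
D_min = 2·59.410° − 4·40.225° + 180° = 137.922°.
Rainbow angle = 180° − D_min = 42.078°.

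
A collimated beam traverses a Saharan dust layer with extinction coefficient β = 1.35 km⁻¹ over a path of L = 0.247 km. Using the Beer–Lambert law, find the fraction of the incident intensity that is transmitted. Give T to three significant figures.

0.716

τ = β·L = 1.35 × 0.247 = 0.3335.
T = exp(−0.3335) = 0.7164.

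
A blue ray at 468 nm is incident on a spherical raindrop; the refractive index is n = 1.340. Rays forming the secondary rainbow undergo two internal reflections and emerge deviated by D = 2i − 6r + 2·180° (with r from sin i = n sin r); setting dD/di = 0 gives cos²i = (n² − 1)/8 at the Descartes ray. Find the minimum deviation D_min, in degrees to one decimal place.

cos²i = (1.79560 − 1)/8 = 0.09945; i = arccos(0.31536) = 71.618°.
sin r = sin 71.618°/1.340 = 0.70819; r = 45.088°.
D_min = 2·71.618° − 6·45.088° + 360° = 232.709°.

232.7°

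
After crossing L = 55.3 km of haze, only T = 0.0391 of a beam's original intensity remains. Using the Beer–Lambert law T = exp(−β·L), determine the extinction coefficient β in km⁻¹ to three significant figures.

0.0586 km⁻¹

Beer–Lambert: T = exp(−βL) ⇒ β = −ln(T)/L = −ln(0.0391)/55.3 = 3.2416/55.3 = 0.05862 km⁻¹.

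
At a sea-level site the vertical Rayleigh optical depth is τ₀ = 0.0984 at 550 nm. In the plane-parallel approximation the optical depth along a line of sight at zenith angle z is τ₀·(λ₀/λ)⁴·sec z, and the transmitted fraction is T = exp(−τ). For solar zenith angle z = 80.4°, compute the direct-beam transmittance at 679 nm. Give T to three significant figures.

sec 80.4° = 5.9963.
τ = 0.0984 × (550/679)⁴ × 5.9963 = 0.0984 × 0.4305 × 5.9963 = 0.2540.
T = exp(−0.2540) = 0.7757.

0.776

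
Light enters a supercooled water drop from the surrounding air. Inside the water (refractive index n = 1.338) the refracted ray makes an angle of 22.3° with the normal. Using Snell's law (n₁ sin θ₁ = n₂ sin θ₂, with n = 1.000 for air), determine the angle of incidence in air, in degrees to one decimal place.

Snell: sin θ_i = n · sin θ_r = 1.338 × sin 22.3° = 1.338 × 0.3795 = 0.5077.
θ_i = arcsin(0.5077) = 30.51°.

30.5°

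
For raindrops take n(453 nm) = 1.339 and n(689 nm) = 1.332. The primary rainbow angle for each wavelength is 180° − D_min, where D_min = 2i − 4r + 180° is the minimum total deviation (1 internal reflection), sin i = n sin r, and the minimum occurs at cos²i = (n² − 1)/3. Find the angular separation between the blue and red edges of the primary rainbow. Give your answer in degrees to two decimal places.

At 453 nm (n = 1.339): cos²i = 0.26431 → i = 59.062°, r = 39.834°, D_min = 138.786°, rainbow angle = 41.214°.
At 689 nm (n = 1.332): cos²i = 0.25807 → i = 59.469°, r = 40.290°, D_min = 137.776°, rainbow angle = 42.224°.
Angular width = |41.214° − 42.224°| = 1.010°.

1.01°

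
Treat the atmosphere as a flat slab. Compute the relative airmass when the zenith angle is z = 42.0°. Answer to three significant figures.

1.35

X = sec z = 1/cos 42.0° = 1/0.7431 = 1.3456.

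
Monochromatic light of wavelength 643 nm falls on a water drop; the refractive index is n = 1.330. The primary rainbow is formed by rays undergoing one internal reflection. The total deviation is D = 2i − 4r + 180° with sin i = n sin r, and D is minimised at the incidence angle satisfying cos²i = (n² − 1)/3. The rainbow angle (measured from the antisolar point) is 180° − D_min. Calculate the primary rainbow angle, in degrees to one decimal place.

cos²i = (1.76890 − 1)/3 = 0.25630; i = arccos(0.50626) = 59.585°.
sin r = sin 59.585°/1.330 = 0.64841; r = 40.422°.
D_min = 2·59.585° − 4·40.422° + 180° = 137.484°.
Rainbow angle = 180° − D_min = 42.516°.

42.5°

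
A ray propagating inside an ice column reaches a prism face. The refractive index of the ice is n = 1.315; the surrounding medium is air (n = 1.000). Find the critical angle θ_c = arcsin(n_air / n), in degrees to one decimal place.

49.5°

sin θ_c = n_air / n = 1.000 / 1.315 = 0.7605.
θ_c = arcsin(0.7605) = 49.50°.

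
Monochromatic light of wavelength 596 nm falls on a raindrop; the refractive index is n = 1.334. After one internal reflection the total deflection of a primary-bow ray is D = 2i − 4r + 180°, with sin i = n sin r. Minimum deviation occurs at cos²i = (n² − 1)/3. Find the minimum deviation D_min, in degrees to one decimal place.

138.1°

cos²i = (1.77956 − 1)/3 = 0.25985; i = arccos(0.50976) = 59.352°.
sin r = sin 59.352°/1.334 = 0.64492; r = 40.159°.
D_min = 2·59.352° − 4·40.159° + 180° = 138.067°.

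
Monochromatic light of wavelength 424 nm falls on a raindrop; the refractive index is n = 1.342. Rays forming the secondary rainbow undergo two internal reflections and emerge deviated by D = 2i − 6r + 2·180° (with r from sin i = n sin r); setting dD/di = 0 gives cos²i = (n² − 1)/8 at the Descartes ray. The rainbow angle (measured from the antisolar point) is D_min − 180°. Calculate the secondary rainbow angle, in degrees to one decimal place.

cos²i = (1.80096 − 1)/8 = 0.10012; i = arccos(0.31642) = 71.554°.
sin r = sin 71.554°/1.342 = 0.70687; r = 44.981°.
D_min = 2·71.554° − 6·44.981° + 360° = 233.222°.
Rainbow angle = D_min − 180° = 53.222°.

53.2°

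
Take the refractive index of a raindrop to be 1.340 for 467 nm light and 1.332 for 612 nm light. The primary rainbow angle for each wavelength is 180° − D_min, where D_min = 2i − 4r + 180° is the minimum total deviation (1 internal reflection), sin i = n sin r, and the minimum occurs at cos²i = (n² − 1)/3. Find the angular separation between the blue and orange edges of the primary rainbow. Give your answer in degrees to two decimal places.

At 467 nm (n = 1.340): cos²i = 0.26520 → i = 59.004°, r = 39.770°, D_min = 138.929°, rainbow angle = 41.071°.
At 612 nm (n = 1.332): cos²i = 0.25807 → i = 59.469°, r = 40.290°, D_min = 137.776°, rainbow angle = 42.224°.
Angular width = |41.071° − 42.224°| = 1.153°.

1.15°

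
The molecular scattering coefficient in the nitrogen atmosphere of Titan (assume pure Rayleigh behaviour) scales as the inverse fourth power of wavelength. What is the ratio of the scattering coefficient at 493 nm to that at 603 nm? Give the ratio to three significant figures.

2.24

Rayleigh scattering ∝ λ⁻⁴, so the ratio of coefficients is the inverse fourth power of the wavelength ratio.
σ(493)/σ(603) = (603/493)⁴ = (1.2231)⁴ = 2.238.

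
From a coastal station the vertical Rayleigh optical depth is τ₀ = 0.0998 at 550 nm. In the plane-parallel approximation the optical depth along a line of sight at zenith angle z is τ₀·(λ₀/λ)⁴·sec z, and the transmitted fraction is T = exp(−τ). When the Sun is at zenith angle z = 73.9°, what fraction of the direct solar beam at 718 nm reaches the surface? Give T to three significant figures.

0.883

sec 73.9° = 3.6060.
τ = 0.0998 × (550/718)⁴ × 3.6060 = 0.0998 × 0.3443 × 3.6060 = 0.1239.
T = exp(−0.1239) = 0.8835.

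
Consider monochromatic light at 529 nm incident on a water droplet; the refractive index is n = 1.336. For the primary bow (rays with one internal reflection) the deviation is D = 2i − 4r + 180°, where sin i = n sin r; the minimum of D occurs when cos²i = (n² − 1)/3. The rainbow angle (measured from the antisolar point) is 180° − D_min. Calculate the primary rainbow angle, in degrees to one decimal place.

41.6°

cos²i = (1.78490 − 1)/3 = 0.26163; i = arccos(0.51150) = 59.236°.
sin r = sin 59.236°/1.336 = 0.64318; r = 40.029°.
D_min = 2·59.236° − 4·40.029° + 180° = 138.356°.
Rainbow angle = 180° − D_min = 41.644°.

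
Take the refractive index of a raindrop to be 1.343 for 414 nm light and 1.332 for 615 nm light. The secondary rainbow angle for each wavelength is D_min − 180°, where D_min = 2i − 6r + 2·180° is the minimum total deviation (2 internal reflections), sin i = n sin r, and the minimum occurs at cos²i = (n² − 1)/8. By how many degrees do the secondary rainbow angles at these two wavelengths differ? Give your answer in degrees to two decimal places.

2.85°

At 414 nm (n = 1.343): cos²i = 0.10046 → i = 71.522°, r = 44.928°, D_min = 233.478°, rainbow angle = 53.478°.
At 615 nm (n = 1.332): cos²i = 0.09678 → i = 71.875°, r = 45.520°, D_min = 230.628°, rainbow angle = 50.628°.
Angular width = |53.478° − 50.628°| = 2.849°.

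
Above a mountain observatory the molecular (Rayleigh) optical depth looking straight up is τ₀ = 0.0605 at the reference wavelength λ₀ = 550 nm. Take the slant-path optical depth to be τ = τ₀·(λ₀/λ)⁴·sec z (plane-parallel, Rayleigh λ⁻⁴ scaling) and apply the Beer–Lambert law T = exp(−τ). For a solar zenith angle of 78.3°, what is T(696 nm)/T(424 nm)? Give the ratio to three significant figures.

2.07

Airmass: sec 78.3° = 4.9313.
τ(696 nm) = 0.0605 × (550/696)⁴ × 4.9313 = 0.0605 × 0.3900 × 4.9313 = 0.1163.
τ(424 nm) = 0.0605 × (550/424)⁴ × 4.9313 = 0.0605 × 2.8313 × 4.9313 = 0.8447.
T(696)/T(424) = exp(τ_B − τ_A) = exp(0.7284) = 2.0717.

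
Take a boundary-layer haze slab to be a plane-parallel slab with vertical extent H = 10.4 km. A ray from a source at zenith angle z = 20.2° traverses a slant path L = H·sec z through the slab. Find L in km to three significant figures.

sec z = 1/cos 20.2° = 1.0655.
L = 10.4 × 1.0655 = 11.082 km.

11.1 km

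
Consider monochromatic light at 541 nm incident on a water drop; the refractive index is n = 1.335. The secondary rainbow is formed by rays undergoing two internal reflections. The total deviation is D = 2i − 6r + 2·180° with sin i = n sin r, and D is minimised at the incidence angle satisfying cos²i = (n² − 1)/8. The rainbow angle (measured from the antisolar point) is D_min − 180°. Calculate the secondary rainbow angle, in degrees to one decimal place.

cos²i = (1.78222 − 1)/8 = 0.09778; i = arccos(0.31269) = 71.778°.
sin r = sin 71.778°/1.335 = 0.71150; r = 45.357°.
D_min = 2·71.778° − 6·45.357° + 360° = 231.414°.
Rainbow angle = D_min − 180° = 51.414°.

51.4°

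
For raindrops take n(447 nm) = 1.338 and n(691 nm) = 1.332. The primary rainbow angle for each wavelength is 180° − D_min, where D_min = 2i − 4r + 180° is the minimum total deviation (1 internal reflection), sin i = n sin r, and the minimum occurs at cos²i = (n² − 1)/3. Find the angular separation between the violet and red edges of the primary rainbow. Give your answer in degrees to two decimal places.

At 447 nm (n = 1.338): cos²i = 0.26341 → i = 59.120°, r = 39.899°, D_min = 138.643°, rainbow angle = 41.357°.
At 691 nm (n = 1.332): cos²i = 0.25807 → i = 59.469°, r = 40.290°, D_min = 137.776°, rainbow angle = 42.224°.
Angular width = |41.357° − 42.224°| = 0.867°.

0.87°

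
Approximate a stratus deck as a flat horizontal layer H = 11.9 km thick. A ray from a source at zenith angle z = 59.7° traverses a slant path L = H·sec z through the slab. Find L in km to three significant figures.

23.6 km

sec z = 1/cos 59.7° = 1.9821.
L = 11.9 × 1.9821 = 23.586 km.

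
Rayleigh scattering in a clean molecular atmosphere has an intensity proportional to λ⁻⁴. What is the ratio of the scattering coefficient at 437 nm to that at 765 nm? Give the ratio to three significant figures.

Rayleigh scattering ∝ λ⁻⁴, so the ratio of coefficients is the inverse fourth power of the wavelength ratio.
σ(437)/σ(765) = (765/437)⁴ = (1.7506)⁴ = 9.391.

9.39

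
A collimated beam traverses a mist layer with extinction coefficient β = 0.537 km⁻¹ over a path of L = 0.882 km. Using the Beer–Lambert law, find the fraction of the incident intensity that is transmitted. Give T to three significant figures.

0.623

τ = β·L = 0.537 × 0.882 = 0.4736.
T = exp(−0.4736) = 0.6227.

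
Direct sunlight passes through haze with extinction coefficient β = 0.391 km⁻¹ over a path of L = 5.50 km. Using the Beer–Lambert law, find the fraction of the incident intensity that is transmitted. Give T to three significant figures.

τ = β·L = 0.391 × 5.50 = 2.1505.
T = exp(−2.1505) = 0.1164.

0.116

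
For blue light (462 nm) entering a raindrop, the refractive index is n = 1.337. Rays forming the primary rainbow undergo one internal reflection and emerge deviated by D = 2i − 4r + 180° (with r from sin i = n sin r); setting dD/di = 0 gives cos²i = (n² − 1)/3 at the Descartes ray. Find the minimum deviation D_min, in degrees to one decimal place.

cos²i = (1.78757 − 1)/3 = 0.26252; i = arccos(0.51237) = 59.178°.
sin r = sin 59.178°/1.337 = 0.64231; r = 39.964°.
D_min = 2·59.178° − 4·39.964° + 180° = 138.500°.

138.5°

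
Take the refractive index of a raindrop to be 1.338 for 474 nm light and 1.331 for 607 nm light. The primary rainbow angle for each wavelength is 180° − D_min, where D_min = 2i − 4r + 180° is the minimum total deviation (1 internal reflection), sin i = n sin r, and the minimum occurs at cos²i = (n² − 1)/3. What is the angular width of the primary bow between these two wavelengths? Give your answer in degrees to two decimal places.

At 474 nm (n = 1.338): cos²i = 0.26341 → i = 59.120°, r = 39.899°, D_min = 138.643°, rainbow angle = 41.357°.
At 607 nm (n = 1.331): cos²i = 0.25719 → i = 59.527°, r = 40.356°, D_min = 137.630°, rainbow angle = 42.370°.
Angular width = |41.357° − 42.370°| = 1.013°.

1.01°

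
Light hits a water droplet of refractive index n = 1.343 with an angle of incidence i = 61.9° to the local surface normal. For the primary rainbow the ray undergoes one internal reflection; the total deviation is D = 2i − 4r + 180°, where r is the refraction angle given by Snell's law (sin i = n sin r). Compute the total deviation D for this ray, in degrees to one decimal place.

139.6°

sin r = sin 61.9° / 1.343 = 0.8821/1.343 = 0.6568; r = 41.06°.
D = 2·61.9° − 4·41.06° + 180° = 123.80° − 164.24° + 180° = 139.56°.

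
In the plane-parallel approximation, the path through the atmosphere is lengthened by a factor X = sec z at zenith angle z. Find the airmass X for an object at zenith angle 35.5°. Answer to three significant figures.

1.23

X = sec z = 1/cos 35.5° = 1/0.8141 = 1.2283.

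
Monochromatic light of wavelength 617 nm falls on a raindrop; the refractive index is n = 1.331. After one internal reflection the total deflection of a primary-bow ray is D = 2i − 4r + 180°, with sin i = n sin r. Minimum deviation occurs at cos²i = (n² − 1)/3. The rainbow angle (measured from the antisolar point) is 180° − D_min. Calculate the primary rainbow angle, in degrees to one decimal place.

cos²i = (1.77156 − 1)/3 = 0.25719; i = arccos(0.50714) = 59.527°.
sin r = sin 59.527°/1.331 = 0.64753; r = 40.356°.
D_min = 2·59.527° − 4·40.356° + 180° = 137.630°.
Rainbow angle = 180° − D_min = 42.370°.

42.4°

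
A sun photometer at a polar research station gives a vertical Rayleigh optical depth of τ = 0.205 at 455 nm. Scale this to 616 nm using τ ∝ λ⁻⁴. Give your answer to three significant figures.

0.0610

τ(616 nm) = τ(455 nm) × (455/616)⁴ = 0.205 × (0.7386)⁴ = 0.205 × 0.2977 = 0.0610.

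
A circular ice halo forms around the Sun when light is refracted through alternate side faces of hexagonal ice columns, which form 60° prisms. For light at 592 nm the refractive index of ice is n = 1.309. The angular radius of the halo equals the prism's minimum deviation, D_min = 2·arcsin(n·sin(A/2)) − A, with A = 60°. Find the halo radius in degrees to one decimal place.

21.8°

n·sin(A/2) = 1.309 × sin 30° = 1.309 × 0.5000 = 0.6545.
D_min = 2·arcsin(0.6545) − 60° = 2 × 40.882° − 60° = 21.763°.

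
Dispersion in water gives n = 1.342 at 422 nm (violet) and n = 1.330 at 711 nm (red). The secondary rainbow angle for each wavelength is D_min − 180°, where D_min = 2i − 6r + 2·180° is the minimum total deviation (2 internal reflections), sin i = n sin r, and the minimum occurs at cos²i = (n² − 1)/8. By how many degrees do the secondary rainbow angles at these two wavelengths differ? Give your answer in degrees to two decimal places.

At 422 nm (n = 1.342): cos²i = 0.10012 → i = 71.554°, r = 44.981°, D_min = 233.222°, rainbow angle = 53.222°.
At 711 nm (n = 1.330): cos²i = 0.09611 → i = 71.940°, r = 45.630°, D_min = 230.101°, rainbow angle = 50.101°.
Angular width = |53.222° − 50.101°| = 3.121°.

3.12°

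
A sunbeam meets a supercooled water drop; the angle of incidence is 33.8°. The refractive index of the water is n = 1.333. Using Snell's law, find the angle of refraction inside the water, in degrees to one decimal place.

Snell: sin θ_r = sin θ_i / n = sin 33.8° / 1.333 = 0.5563 / 1.333 = 0.4173.
θ_r = arcsin(0.4173) = 24.67°.

24.7°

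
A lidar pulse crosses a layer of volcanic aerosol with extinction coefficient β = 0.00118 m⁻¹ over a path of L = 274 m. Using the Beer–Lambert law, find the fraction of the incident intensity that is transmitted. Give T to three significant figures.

τ = β·L = 0.00118 × 274 = 0.3233.
T = exp(−0.3233) = 0.7237.

0.724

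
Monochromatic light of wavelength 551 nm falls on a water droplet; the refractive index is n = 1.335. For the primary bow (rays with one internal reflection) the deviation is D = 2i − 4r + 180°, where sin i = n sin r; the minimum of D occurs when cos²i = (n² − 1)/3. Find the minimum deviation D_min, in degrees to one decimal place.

cos²i = (1.78222 − 1)/3 = 0.26074; i = arccos(0.51063) = 59.294°.
sin r = sin 59.294°/1.335 = 0.64405; r = 40.094°.
D_min = 2·59.294° − 4·40.094° + 180° = 138.212°.

138.2°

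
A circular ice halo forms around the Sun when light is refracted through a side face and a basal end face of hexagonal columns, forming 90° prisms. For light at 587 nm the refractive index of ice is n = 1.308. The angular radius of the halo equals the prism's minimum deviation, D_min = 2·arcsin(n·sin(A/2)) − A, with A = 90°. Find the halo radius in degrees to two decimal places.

45.31°

n·sin(A/2) = 1.308 × sin 45° = 1.308 × 0.7071 = 0.9249.
D_min = 2·arcsin(0.9249) − 90° = 2 × 67.653° − 90° = 45.305°.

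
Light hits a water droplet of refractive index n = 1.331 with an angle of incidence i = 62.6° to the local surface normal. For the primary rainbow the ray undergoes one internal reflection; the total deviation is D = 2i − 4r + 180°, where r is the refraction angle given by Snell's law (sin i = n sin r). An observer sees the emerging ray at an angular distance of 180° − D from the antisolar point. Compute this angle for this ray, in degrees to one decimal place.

sin r = sin 62.6° / 1.331 = 0.8878/1.331 = 0.6670; r = 41.84°.
D = 2·62.6° − 4·41.84° + 180° = 125.20° − 167.35° + 180° = 137.85°.
Angle from antisolar point = 180° − D = 42.15°.

42.2°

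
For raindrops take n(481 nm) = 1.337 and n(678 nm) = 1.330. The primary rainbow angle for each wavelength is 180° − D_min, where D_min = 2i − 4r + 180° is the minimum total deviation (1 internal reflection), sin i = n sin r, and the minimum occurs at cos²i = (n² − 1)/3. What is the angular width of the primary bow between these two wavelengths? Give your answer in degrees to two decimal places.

1.02°

At 481 nm (n = 1.337): cos²i = 0.26252 → i = 59.178°, r = 39.964°, D_min = 138.500°, rainbow angle = 41.500°.
At 678 nm (n = 1.330): cos²i = 0.25630 → i = 59.585°, r = 40.422°, D_min = 137.484°, rainbow angle = 42.516°.
Angular width = |41.500° − 42.516°| = 1.016°.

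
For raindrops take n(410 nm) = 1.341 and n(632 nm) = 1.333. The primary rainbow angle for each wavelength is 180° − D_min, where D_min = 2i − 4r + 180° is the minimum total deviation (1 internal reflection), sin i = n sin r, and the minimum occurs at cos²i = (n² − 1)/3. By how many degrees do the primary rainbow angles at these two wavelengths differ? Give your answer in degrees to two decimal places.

1.15°

At 410 nm (n = 1.341): cos²i = 0.26609 → i = 58.946°, r = 39.705°, D_min = 139.071°, rainbow angle = 40.929°.
At 632 nm (n = 1.333): cos²i = 0.25896 → i = 59.410°, r = 40.225°, D_min = 137.922°, rainbow angle = 42.078°.
Angular width = |40.929° − 42.078°| = 1.149°.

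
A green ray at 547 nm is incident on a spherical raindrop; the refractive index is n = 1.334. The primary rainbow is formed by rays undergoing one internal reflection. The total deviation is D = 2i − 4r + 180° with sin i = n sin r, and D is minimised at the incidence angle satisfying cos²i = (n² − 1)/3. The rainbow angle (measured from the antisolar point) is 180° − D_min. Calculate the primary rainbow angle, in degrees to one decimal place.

41.9°

cos²i = (1.77956 − 1)/3 = 0.25985; i = arccos(0.50976) = 59.352°.
sin r = sin 59.352°/1.334 = 0.64492; r = 40.159°.
D_min = 2·59.352° − 4·40.159° + 180° = 138.067°.
Rainbow angle = 180° − D_min = 41.933°.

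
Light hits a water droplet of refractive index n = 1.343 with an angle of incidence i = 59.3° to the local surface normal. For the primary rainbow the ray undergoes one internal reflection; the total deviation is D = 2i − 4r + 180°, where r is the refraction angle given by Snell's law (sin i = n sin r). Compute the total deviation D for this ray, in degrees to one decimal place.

139.4°

sin r = sin 59.3° / 1.343 = 0.8599/1.343 = 0.6402; r = 39.81°.
D = 2·59.3° − 4·39.81° + 180° = 118.60° − 159.24° + 180° = 139.36°.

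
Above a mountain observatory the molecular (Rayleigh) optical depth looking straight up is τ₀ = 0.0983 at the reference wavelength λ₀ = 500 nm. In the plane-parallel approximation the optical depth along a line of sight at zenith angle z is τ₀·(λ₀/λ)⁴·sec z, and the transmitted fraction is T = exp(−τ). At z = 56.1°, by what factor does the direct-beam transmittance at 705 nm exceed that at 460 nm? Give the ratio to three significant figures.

Airmass: sec 56.1° = 1.7929.
τ(705 nm) = 0.0983 × (500/705)⁴ × 1.7929 = 0.0983 × 0.2530 × 1.7929 = 0.0446.
τ(460 nm) = 0.0983 × (500/460)⁴ × 1.7929 = 0.0983 × 1.3959 × 1.7929 = 0.2460.
T(705)/T(460) = exp(τ_B − τ_A) = exp(0.2014) = 1.2231.

1.22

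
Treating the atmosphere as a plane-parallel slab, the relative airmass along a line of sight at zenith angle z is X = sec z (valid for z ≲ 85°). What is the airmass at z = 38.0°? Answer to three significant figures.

1.27

X = sec z = 1/cos 38.0° = 1/0.7880 = 1.2690.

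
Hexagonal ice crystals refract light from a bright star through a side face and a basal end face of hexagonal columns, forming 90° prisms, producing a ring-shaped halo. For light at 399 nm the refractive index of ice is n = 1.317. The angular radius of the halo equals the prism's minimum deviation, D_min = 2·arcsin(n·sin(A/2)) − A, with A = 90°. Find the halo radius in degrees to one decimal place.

47.3°

n·sin(A/2) = 1.317 × sin 45° = 1.317 × 0.7071 = 0.9313.
D_min = 2·arcsin(0.9313) − 90° = 2 × 68.632° − 90° = 47.264°.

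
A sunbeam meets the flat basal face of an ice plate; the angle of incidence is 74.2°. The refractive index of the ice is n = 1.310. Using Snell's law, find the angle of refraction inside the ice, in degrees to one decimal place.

47.3°

Snell: sin θ_r = sin θ_i / n = sin 74.2° / 1.310 = 0.9622 / 1.310 = 0.7345.
θ_r = arcsin(0.7345) = 47.27°.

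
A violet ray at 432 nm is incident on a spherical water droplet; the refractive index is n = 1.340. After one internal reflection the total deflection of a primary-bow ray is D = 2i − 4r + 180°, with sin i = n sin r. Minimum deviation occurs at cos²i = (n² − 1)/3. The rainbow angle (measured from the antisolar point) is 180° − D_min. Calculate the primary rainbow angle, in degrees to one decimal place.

cos²i = (1.79560 − 1)/3 = 0.26520; i = arccos(0.51498) = 59.004°.
sin r = sin 59.004°/1.340 = 0.63971; r = 39.770°.
D_min = 2·59.004° − 4·39.770° + 180° = 138.929°.
Rainbow angle = 180° − D_min = 41.071°.

41.1°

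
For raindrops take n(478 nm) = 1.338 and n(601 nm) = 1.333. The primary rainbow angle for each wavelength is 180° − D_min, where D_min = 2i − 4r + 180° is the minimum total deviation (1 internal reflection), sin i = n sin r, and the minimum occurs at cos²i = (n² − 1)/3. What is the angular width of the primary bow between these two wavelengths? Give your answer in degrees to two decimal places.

At 478 nm (n = 1.338): cos²i = 0.26341 → i = 59.120°, r = 39.899°, D_min = 138.643°, rainbow angle = 41.357°.
At 601 nm (n = 1.333): cos²i = 0.25896 → i = 59.410°, r = 40.225°, D_min = 137.922°, rainbow angle = 42.078°.
Angular width = |41.357° − 42.078°| = 0.722°.

0.72°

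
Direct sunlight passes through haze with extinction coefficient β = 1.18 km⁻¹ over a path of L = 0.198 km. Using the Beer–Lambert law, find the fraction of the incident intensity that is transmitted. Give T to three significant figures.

0.792

τ = β·L = 1.18 × 0.198 = 0.2336.
T = exp(−0.2336) = 0.7916.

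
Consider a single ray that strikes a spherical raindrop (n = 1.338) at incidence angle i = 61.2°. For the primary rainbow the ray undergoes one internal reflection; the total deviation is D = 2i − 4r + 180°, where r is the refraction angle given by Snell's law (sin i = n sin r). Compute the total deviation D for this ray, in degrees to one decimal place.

sin r = sin 61.2° / 1.338 = 0.8763/1.338 = 0.6549; r = 40.91°.
D = 2·61.2° − 4·40.91° + 180° = 122.40° − 163.66° + 180° = 138.74°.

138.7°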